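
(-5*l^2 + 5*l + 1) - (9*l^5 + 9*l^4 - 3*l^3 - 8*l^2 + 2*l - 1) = -9*l^5 - 9*l^4 + 3*l^3 + 3*l^2 + 3*l + 2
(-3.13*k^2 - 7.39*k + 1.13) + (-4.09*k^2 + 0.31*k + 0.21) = -7.22*k^2 - 7.08*k + 1.34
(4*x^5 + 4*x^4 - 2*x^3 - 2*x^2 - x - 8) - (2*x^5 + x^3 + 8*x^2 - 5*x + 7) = 2*x^5 + 4*x^4 - 3*x^3 - 10*x^2 + 4*x - 15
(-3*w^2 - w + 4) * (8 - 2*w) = 6*w^3 - 22*w^2 - 16*w + 32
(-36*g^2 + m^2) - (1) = -36*g^2 + m^2 - 1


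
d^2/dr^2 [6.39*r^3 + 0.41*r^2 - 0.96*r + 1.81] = 38.34*r + 0.82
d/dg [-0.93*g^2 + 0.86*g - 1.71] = 0.86 - 1.86*g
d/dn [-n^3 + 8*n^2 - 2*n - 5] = -3*n^2 + 16*n - 2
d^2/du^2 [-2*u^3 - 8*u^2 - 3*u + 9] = -12*u - 16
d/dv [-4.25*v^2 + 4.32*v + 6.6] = 4.32 - 8.5*v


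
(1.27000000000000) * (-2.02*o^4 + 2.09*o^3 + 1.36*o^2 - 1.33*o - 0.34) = -2.5654*o^4 + 2.6543*o^3 + 1.7272*o^2 - 1.6891*o - 0.4318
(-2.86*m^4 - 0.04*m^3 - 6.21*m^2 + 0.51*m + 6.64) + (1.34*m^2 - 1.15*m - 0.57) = -2.86*m^4 - 0.04*m^3 - 4.87*m^2 - 0.64*m + 6.07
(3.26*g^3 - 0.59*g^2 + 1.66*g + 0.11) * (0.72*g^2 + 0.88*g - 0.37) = 2.3472*g^5 + 2.444*g^4 - 0.5302*g^3 + 1.7583*g^2 - 0.5174*g - 0.0407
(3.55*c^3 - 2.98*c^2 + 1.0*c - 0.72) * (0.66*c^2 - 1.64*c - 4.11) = 2.343*c^5 - 7.7888*c^4 - 9.0433*c^3 + 10.1326*c^2 - 2.9292*c + 2.9592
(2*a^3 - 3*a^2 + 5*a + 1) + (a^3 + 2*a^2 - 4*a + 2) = 3*a^3 - a^2 + a + 3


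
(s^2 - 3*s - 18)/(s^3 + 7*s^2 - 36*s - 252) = (s + 3)/(s^2 + 13*s + 42)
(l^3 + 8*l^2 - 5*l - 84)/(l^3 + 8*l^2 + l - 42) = (l^2 + l - 12)/(l^2 + l - 6)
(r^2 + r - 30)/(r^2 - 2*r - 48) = (r - 5)/(r - 8)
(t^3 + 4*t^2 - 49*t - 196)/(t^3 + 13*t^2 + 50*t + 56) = (t - 7)/(t + 2)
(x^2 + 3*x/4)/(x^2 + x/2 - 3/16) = 4*x/(4*x - 1)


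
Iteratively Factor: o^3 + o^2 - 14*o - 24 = (o + 3)*(o^2 - 2*o - 8) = (o + 2)*(o + 3)*(o - 4)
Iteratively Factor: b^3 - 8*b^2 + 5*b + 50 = (b - 5)*(b^2 - 3*b - 10) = (b - 5)*(b + 2)*(b - 5)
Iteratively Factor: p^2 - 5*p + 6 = (p - 3)*(p - 2)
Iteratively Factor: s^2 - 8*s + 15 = (s - 5)*(s - 3)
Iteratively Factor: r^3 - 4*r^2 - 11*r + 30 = (r - 2)*(r^2 - 2*r - 15) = (r - 2)*(r + 3)*(r - 5)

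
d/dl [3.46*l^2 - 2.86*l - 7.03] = 6.92*l - 2.86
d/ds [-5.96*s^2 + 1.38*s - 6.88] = 1.38 - 11.92*s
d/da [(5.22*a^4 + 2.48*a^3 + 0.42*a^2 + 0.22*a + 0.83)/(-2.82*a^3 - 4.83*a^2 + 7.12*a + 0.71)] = (-14.7204*a^6 - 50.4252*a^5 + 100.7052*a^4 + 51.3808*a^3 + 16.3572*a^2 + 8.6142*a - 5.7534)/(7.9524*a^6 + 27.2412*a^5 - 16.8279*a^4 - 72.7836*a^3 + 43.8358*a^2 + 10.1104*a + 0.5041)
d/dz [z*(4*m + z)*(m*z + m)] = m*(8*m*z + 4*m + 3*z^2 + 2*z)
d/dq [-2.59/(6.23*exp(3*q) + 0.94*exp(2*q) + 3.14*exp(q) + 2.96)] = (48.4071*exp(2*q) + 4.8692*exp(q) + 8.1326)*exp(q)/(6.23*exp(3*q) + 0.94*exp(2*q) + 3.14*exp(q) + 2.96)^2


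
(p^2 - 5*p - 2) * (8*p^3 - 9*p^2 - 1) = 8*p^5 - 49*p^4 + 29*p^3 + 17*p^2 + 5*p + 2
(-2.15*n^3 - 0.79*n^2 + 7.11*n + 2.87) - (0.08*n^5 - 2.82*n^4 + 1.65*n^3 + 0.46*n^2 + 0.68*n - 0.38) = -0.08*n^5 + 2.82*n^4 - 3.8*n^3 - 1.25*n^2 + 6.43*n + 3.25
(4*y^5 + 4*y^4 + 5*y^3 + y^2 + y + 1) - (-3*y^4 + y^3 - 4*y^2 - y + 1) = 4*y^5 + 7*y^4 + 4*y^3 + 5*y^2 + 2*y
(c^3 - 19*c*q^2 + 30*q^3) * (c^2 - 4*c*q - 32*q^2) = c^5 - 4*c^4*q - 51*c^3*q^2 + 106*c^2*q^3 + 488*c*q^4 - 960*q^5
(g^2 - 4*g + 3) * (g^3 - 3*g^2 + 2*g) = g^5 - 7*g^4 + 17*g^3 - 17*g^2 + 6*g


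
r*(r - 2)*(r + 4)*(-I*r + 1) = -I*r^4 + r^3 - 2*I*r^3 + 2*r^2 + 8*I*r^2 - 8*r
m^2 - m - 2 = (m - 2)*(m + 1)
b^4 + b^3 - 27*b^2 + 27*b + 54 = (b - 3)^2*(b + 1)*(b + 6)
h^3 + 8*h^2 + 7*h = h*(h + 1)*(h + 7)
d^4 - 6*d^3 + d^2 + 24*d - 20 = (d - 5)*(d - 2)*(d - 1)*(d + 2)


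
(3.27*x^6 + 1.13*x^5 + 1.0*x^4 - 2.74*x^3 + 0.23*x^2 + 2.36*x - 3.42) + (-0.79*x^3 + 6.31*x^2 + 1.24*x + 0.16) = 3.27*x^6 + 1.13*x^5 + 1.0*x^4 - 3.53*x^3 + 6.54*x^2 + 3.6*x - 3.26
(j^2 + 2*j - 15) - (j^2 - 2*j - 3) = 4*j - 12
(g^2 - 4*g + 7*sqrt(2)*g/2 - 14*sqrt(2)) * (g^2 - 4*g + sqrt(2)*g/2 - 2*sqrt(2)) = g^4 - 8*g^3 + 4*sqrt(2)*g^3 - 32*sqrt(2)*g^2 + 39*g^2/2 - 28*g + 64*sqrt(2)*g + 56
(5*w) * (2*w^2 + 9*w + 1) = 10*w^3 + 45*w^2 + 5*w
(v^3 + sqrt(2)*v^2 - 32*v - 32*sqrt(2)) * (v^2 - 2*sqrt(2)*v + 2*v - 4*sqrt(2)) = v^5 - sqrt(2)*v^4 + 2*v^4 - 36*v^3 - 2*sqrt(2)*v^3 - 72*v^2 + 32*sqrt(2)*v^2 + 64*sqrt(2)*v + 128*v + 256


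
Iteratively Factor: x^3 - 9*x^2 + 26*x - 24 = (x - 3)*(x^2 - 6*x + 8) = (x - 4)*(x - 3)*(x - 2)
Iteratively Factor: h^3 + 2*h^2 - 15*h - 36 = (h + 3)*(h^2 - h - 12) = (h + 3)^2*(h - 4)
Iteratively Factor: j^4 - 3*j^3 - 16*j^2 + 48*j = (j - 4)*(j^3 + j^2 - 12*j) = j*(j - 4)*(j^2 + j - 12) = j*(j - 4)*(j - 3)*(j + 4)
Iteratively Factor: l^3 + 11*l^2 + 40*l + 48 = (l + 3)*(l^2 + 8*l + 16) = (l + 3)*(l + 4)*(l + 4)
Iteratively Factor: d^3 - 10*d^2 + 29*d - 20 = (d - 4)*(d^2 - 6*d + 5) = (d - 4)*(d - 1)*(d - 5)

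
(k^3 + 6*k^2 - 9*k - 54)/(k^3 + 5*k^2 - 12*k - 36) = (k + 3)/(k + 2)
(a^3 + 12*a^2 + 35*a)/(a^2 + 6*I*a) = (a^2 + 12*a + 35)/(a + 6*I)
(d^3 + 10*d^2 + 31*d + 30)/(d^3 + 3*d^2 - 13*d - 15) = (d^2 + 5*d + 6)/(d^2 - 2*d - 3)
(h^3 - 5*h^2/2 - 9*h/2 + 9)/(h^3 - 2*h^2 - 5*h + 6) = (h - 3/2)/(h - 1)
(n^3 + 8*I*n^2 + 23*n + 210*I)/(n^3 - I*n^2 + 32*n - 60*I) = (n + 7*I)/(n - 2*I)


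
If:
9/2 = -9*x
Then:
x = -1/2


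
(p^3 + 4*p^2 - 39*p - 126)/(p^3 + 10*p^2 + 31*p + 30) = (p^2 + p - 42)/(p^2 + 7*p + 10)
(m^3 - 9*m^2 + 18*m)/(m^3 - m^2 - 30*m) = (m - 3)/(m + 5)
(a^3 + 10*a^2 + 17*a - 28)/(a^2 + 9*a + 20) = (a^2 + 6*a - 7)/(a + 5)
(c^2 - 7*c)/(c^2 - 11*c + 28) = c/(c - 4)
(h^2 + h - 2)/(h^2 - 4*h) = (h^2 + h - 2)/(h*(h - 4))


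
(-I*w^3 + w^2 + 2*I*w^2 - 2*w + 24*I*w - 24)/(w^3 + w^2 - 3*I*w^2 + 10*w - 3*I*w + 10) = (-I*w^3 + w^2*(1 + 2*I) + w*(-2 + 24*I) - 24)/(w^3 + w^2*(1 - 3*I) + w*(10 - 3*I) + 10)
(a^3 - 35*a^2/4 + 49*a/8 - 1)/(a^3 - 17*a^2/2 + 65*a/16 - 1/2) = 2*(2*a - 1)/(4*a - 1)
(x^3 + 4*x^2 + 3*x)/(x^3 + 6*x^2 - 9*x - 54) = x*(x + 1)/(x^2 + 3*x - 18)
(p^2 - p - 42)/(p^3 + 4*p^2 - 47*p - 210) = 1/(p + 5)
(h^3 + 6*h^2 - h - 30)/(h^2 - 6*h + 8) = (h^2 + 8*h + 15)/(h - 4)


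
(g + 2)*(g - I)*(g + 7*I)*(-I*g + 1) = -I*g^4 + 7*g^3 - 2*I*g^3 + 14*g^2 - I*g^2 + 7*g - 2*I*g + 14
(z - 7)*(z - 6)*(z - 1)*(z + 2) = z^4 - 12*z^3 + 27*z^2 + 68*z - 84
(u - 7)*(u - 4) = u^2 - 11*u + 28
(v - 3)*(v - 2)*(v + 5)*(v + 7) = v^4 + 7*v^3 - 19*v^2 - 103*v + 210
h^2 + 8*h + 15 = (h + 3)*(h + 5)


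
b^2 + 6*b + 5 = (b + 1)*(b + 5)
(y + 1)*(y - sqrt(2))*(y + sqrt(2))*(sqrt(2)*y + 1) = sqrt(2)*y^4 + y^3 + sqrt(2)*y^3 - 2*sqrt(2)*y^2 + y^2 - 2*sqrt(2)*y - 2*y - 2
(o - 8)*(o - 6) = o^2 - 14*o + 48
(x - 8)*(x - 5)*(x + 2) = x^3 - 11*x^2 + 14*x + 80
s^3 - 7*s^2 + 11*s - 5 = (s - 5)*(s - 1)^2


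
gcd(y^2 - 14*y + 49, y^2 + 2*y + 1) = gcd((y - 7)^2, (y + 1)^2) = 1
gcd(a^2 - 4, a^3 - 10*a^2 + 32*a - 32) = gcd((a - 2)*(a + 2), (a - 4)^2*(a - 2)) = a - 2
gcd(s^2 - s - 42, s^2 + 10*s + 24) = s + 6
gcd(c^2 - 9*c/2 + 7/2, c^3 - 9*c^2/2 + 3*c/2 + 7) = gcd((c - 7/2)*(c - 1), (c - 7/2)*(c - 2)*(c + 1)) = c - 7/2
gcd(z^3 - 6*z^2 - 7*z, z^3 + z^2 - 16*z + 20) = 1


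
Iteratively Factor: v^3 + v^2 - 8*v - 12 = (v + 2)*(v^2 - v - 6) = (v + 2)^2*(v - 3)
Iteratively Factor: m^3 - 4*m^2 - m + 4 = (m - 4)*(m^2 - 1) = (m - 4)*(m + 1)*(m - 1)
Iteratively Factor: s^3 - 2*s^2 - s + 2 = (s + 1)*(s^2 - 3*s + 2) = (s - 2)*(s + 1)*(s - 1)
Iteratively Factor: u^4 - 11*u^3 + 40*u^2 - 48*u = (u - 4)*(u^3 - 7*u^2 + 12*u) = u*(u - 4)*(u^2 - 7*u + 12) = u*(u - 4)^2*(u - 3)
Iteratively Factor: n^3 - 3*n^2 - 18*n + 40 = (n - 5)*(n^2 + 2*n - 8) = (n - 5)*(n + 4)*(n - 2)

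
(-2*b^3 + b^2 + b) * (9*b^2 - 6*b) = -18*b^5 + 21*b^4 + 3*b^3 - 6*b^2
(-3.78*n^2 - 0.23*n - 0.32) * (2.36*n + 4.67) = -8.9208*n^3 - 18.1954*n^2 - 1.8293*n - 1.4944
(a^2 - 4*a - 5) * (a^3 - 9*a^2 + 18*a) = a^5 - 13*a^4 + 49*a^3 - 27*a^2 - 90*a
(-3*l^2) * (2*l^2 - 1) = -6*l^4 + 3*l^2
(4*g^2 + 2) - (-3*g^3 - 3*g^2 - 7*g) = 3*g^3 + 7*g^2 + 7*g + 2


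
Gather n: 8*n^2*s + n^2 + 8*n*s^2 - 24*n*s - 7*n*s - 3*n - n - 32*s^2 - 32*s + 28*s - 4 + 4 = n^2*(8*s + 1) + n*(8*s^2 - 31*s - 4) - 32*s^2 - 4*s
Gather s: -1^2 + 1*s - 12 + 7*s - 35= 8*s - 48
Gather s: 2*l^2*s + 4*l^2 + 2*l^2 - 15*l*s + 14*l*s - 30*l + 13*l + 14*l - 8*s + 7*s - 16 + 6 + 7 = 6*l^2 - 3*l + s*(2*l^2 - l - 1) - 3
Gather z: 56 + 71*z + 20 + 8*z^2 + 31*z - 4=8*z^2 + 102*z + 72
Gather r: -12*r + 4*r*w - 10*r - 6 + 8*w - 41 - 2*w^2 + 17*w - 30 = r*(4*w - 22) - 2*w^2 + 25*w - 77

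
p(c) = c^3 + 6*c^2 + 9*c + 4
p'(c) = 3*c^2 + 12*c + 9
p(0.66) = 12.84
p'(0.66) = 18.23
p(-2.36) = 3.03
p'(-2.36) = -2.61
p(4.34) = 237.82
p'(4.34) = 117.59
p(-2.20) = 2.59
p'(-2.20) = -2.88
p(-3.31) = 3.68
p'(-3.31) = 2.15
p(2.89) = 104.26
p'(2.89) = 68.74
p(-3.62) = 2.61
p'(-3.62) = 4.87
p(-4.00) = 0.00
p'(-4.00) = 9.00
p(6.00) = 490.00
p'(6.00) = 189.00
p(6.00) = 490.00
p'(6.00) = 189.00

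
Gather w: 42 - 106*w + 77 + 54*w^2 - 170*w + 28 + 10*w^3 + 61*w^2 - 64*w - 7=10*w^3 + 115*w^2 - 340*w + 140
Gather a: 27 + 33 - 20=40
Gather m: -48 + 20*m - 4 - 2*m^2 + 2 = -2*m^2 + 20*m - 50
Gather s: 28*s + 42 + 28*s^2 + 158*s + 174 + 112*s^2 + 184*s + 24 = 140*s^2 + 370*s + 240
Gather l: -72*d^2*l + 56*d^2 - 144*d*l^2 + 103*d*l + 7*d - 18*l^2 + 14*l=56*d^2 + 7*d + l^2*(-144*d - 18) + l*(-72*d^2 + 103*d + 14)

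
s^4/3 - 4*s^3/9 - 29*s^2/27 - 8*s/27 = s*(s/3 + 1/3)*(s - 8/3)*(s + 1/3)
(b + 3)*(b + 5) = b^2 + 8*b + 15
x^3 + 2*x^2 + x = x*(x + 1)^2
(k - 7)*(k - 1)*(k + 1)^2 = k^4 - 6*k^3 - 8*k^2 + 6*k + 7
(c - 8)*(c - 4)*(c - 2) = c^3 - 14*c^2 + 56*c - 64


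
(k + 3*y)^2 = k^2 + 6*k*y + 9*y^2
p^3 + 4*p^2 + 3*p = p*(p + 1)*(p + 3)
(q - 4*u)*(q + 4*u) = q^2 - 16*u^2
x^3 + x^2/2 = x^2*(x + 1/2)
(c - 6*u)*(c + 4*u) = c^2 - 2*c*u - 24*u^2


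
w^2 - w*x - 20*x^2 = (w - 5*x)*(w + 4*x)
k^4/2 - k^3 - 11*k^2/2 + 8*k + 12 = (k/2 + sqrt(2))*(k - 3)*(k + 1)*(k - 2*sqrt(2))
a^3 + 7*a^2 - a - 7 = (a - 1)*(a + 1)*(a + 7)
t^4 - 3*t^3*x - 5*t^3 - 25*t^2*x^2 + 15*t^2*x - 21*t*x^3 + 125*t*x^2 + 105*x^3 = (t - 5)*(t - 7*x)*(t + x)*(t + 3*x)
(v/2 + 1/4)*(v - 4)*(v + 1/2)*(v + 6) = v^4/2 + 3*v^3/2 - 87*v^2/8 - 47*v/4 - 3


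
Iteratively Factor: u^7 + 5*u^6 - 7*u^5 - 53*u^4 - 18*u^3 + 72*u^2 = (u - 1)*(u^6 + 6*u^5 - u^4 - 54*u^3 - 72*u^2) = (u - 1)*(u + 4)*(u^5 + 2*u^4 - 9*u^3 - 18*u^2) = u*(u - 1)*(u + 4)*(u^4 + 2*u^3 - 9*u^2 - 18*u) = u*(u - 1)*(u + 3)*(u + 4)*(u^3 - u^2 - 6*u) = u^2*(u - 1)*(u + 3)*(u + 4)*(u^2 - u - 6) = u^2*(u - 1)*(u + 2)*(u + 3)*(u + 4)*(u - 3)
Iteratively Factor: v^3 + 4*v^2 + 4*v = (v + 2)*(v^2 + 2*v) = v*(v + 2)*(v + 2)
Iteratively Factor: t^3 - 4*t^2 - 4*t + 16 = (t - 2)*(t^2 - 2*t - 8) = (t - 2)*(t + 2)*(t - 4)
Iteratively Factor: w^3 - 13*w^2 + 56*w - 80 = (w - 4)*(w^2 - 9*w + 20) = (w - 4)^2*(w - 5)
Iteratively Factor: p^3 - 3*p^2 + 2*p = (p - 2)*(p^2 - p) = p*(p - 2)*(p - 1)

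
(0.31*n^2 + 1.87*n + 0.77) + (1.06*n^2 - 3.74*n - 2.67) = 1.37*n^2 - 1.87*n - 1.9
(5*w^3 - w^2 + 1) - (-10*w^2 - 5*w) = 5*w^3 + 9*w^2 + 5*w + 1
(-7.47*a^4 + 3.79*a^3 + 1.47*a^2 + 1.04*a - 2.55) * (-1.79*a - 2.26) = 13.3713*a^5 + 10.0981*a^4 - 11.1967*a^3 - 5.1838*a^2 + 2.2141*a + 5.763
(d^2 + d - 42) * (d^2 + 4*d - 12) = d^4 + 5*d^3 - 50*d^2 - 180*d + 504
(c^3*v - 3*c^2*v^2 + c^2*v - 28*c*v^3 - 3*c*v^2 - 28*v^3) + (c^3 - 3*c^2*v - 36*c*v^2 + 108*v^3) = c^3*v + c^3 - 3*c^2*v^2 - 2*c^2*v - 28*c*v^3 - 39*c*v^2 + 80*v^3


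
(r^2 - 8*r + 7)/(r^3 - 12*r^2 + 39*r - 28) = 1/(r - 4)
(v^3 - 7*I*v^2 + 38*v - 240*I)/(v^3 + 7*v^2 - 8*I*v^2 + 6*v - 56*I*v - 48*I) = (v^2 + I*v + 30)/(v^2 + 7*v + 6)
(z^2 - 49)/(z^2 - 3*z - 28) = (z + 7)/(z + 4)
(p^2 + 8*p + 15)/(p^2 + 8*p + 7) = (p^2 + 8*p + 15)/(p^2 + 8*p + 7)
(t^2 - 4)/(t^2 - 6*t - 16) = (t - 2)/(t - 8)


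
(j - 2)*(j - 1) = j^2 - 3*j + 2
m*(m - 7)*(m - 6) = m^3 - 13*m^2 + 42*m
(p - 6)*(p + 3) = p^2 - 3*p - 18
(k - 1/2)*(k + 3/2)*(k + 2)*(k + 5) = k^4 + 8*k^3 + 65*k^2/4 + 19*k/4 - 15/2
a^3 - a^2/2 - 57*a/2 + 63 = (a - 7/2)*(a - 3)*(a + 6)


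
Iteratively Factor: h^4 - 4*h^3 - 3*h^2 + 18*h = (h + 2)*(h^3 - 6*h^2 + 9*h) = (h - 3)*(h + 2)*(h^2 - 3*h) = h*(h - 3)*(h + 2)*(h - 3)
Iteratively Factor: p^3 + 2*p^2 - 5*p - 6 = (p + 1)*(p^2 + p - 6) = (p + 1)*(p + 3)*(p - 2)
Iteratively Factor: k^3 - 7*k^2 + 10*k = (k - 5)*(k^2 - 2*k) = (k - 5)*(k - 2)*(k)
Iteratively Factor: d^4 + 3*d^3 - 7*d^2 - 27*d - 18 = (d + 1)*(d^3 + 2*d^2 - 9*d - 18) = (d + 1)*(d + 2)*(d^2 - 9) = (d - 3)*(d + 1)*(d + 2)*(d + 3)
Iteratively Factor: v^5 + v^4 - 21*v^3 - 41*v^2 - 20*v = (v - 5)*(v^4 + 6*v^3 + 9*v^2 + 4*v) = (v - 5)*(v + 1)*(v^3 + 5*v^2 + 4*v) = (v - 5)*(v + 1)*(v + 4)*(v^2 + v) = (v - 5)*(v + 1)^2*(v + 4)*(v)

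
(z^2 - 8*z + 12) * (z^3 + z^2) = z^5 - 7*z^4 + 4*z^3 + 12*z^2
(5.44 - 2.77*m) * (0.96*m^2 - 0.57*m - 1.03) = -2.6592*m^3 + 6.8013*m^2 - 0.2477*m - 5.6032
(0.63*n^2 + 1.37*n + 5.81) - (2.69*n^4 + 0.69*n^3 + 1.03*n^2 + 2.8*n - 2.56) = -2.69*n^4 - 0.69*n^3 - 0.4*n^2 - 1.43*n + 8.37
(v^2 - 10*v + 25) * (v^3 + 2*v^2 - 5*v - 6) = v^5 - 8*v^4 + 94*v^2 - 65*v - 150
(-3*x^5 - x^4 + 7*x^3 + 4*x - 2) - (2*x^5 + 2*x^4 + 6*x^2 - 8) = -5*x^5 - 3*x^4 + 7*x^3 - 6*x^2 + 4*x + 6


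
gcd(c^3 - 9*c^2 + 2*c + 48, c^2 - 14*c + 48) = c - 8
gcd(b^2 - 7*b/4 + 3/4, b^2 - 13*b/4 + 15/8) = b - 3/4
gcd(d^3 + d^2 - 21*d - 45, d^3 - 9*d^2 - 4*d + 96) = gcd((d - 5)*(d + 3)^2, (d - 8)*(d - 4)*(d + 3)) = d + 3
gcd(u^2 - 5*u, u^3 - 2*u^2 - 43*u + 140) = u - 5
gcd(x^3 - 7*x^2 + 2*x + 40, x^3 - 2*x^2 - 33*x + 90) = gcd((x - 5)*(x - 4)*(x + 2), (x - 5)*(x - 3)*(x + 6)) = x - 5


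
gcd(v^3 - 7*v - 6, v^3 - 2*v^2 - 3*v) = v^2 - 2*v - 3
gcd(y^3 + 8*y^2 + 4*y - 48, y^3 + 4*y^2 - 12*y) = y^2 + 4*y - 12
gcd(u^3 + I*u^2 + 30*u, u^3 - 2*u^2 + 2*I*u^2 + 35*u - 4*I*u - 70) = u - 5*I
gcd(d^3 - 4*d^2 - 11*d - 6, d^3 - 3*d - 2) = d^2 + 2*d + 1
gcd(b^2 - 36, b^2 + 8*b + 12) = b + 6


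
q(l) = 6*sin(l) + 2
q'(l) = 6*cos(l)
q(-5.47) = 6.36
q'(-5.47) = 4.12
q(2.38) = 6.14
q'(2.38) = -4.34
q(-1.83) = -3.80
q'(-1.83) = -1.54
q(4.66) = -3.99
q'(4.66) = -0.31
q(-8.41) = -3.10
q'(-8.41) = -3.17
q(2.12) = 7.12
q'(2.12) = -3.13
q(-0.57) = -1.24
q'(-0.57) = 5.05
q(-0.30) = 0.23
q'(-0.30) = 5.73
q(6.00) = 0.32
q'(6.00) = 5.76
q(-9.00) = -0.47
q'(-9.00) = -5.47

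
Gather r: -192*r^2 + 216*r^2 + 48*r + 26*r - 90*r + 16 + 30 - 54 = 24*r^2 - 16*r - 8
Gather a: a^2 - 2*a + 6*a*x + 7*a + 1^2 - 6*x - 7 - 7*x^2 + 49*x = a^2 + a*(6*x + 5) - 7*x^2 + 43*x - 6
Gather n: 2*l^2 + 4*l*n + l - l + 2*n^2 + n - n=2*l^2 + 4*l*n + 2*n^2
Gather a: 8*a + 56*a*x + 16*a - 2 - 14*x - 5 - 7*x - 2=a*(56*x + 24) - 21*x - 9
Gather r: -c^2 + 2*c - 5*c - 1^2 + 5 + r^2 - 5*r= -c^2 - 3*c + r^2 - 5*r + 4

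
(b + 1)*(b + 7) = b^2 + 8*b + 7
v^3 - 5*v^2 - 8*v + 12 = (v - 6)*(v - 1)*(v + 2)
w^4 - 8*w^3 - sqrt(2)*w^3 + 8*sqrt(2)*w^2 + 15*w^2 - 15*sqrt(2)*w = w*(w - 5)*(w - 3)*(w - sqrt(2))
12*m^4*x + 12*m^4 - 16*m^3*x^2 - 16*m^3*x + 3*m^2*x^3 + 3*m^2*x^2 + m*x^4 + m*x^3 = (-2*m + x)*(-m + x)*(6*m + x)*(m*x + m)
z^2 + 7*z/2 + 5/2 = (z + 1)*(z + 5/2)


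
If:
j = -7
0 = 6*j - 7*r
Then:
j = -7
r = -6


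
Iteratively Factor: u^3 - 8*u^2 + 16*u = (u - 4)*(u^2 - 4*u) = u*(u - 4)*(u - 4)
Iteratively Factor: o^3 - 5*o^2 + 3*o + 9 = (o - 3)*(o^2 - 2*o - 3) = (o - 3)^2*(o + 1)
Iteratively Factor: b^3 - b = (b + 1)*(b^2 - b) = b*(b + 1)*(b - 1)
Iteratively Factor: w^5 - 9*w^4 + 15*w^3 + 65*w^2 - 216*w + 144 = (w - 3)*(w^4 - 6*w^3 - 3*w^2 + 56*w - 48) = (w - 3)*(w + 3)*(w^3 - 9*w^2 + 24*w - 16) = (w - 3)*(w - 1)*(w + 3)*(w^2 - 8*w + 16) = (w - 4)*(w - 3)*(w - 1)*(w + 3)*(w - 4)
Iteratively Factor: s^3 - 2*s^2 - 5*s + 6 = (s - 1)*(s^2 - s - 6) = (s - 3)*(s - 1)*(s + 2)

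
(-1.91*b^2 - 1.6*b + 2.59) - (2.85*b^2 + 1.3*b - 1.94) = -4.76*b^2 - 2.9*b + 4.53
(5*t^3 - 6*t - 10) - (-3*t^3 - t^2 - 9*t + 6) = 8*t^3 + t^2 + 3*t - 16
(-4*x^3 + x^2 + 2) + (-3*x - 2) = -4*x^3 + x^2 - 3*x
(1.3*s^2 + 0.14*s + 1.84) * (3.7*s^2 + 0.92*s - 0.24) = 4.81*s^4 + 1.714*s^3 + 6.6248*s^2 + 1.6592*s - 0.4416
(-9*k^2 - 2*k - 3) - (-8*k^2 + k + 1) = -k^2 - 3*k - 4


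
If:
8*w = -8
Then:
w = -1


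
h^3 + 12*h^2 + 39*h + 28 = (h + 1)*(h + 4)*(h + 7)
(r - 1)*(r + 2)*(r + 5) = r^3 + 6*r^2 + 3*r - 10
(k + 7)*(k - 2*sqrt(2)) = k^2 - 2*sqrt(2)*k + 7*k - 14*sqrt(2)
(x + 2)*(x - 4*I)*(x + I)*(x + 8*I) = x^4 + 2*x^3 + 5*I*x^3 + 28*x^2 + 10*I*x^2 + 56*x + 32*I*x + 64*I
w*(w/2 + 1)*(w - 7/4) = w^3/2 + w^2/8 - 7*w/4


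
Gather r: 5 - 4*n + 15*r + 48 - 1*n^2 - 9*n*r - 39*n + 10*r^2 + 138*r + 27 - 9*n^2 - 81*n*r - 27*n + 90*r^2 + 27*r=-10*n^2 - 70*n + 100*r^2 + r*(180 - 90*n) + 80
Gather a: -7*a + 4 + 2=6 - 7*a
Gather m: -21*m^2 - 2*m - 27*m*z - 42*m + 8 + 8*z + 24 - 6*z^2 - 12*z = -21*m^2 + m*(-27*z - 44) - 6*z^2 - 4*z + 32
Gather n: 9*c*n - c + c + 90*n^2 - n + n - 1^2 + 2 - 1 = 9*c*n + 90*n^2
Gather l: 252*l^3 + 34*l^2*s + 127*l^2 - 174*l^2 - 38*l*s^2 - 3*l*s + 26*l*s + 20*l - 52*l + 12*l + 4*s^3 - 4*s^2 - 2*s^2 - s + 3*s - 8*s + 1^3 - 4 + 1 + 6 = 252*l^3 + l^2*(34*s - 47) + l*(-38*s^2 + 23*s - 20) + 4*s^3 - 6*s^2 - 6*s + 4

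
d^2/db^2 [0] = 0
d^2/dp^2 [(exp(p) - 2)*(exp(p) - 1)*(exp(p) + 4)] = (9*exp(2*p) + 4*exp(p) - 10)*exp(p)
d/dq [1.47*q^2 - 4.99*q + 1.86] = 2.94*q - 4.99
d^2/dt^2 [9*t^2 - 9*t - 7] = 18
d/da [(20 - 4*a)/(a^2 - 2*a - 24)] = 4*(-a^2 + 2*a + 2*(a - 5)*(a - 1) + 24)/(-a^2 + 2*a + 24)^2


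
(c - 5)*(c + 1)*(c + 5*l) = c^3 + 5*c^2*l - 4*c^2 - 20*c*l - 5*c - 25*l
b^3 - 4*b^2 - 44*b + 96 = (b - 8)*(b - 2)*(b + 6)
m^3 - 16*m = m*(m - 4)*(m + 4)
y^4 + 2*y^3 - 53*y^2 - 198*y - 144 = (y - 8)*(y + 1)*(y + 3)*(y + 6)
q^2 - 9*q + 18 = (q - 6)*(q - 3)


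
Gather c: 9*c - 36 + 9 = 9*c - 27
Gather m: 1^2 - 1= 0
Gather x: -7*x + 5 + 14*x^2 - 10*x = 14*x^2 - 17*x + 5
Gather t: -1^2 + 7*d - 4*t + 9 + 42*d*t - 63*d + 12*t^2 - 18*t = -56*d + 12*t^2 + t*(42*d - 22) + 8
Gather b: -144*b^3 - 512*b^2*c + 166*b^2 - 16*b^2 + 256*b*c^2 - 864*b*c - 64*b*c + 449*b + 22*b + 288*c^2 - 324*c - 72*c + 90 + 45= -144*b^3 + b^2*(150 - 512*c) + b*(256*c^2 - 928*c + 471) + 288*c^2 - 396*c + 135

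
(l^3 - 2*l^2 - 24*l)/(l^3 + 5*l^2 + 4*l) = (l - 6)/(l + 1)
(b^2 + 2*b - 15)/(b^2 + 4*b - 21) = (b + 5)/(b + 7)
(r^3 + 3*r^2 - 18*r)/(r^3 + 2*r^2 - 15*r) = (r + 6)/(r + 5)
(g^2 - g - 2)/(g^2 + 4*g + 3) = (g - 2)/(g + 3)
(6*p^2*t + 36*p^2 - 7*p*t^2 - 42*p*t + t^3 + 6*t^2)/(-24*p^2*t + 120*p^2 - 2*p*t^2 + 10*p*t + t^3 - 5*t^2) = (-p*t - 6*p + t^2 + 6*t)/(4*p*t - 20*p + t^2 - 5*t)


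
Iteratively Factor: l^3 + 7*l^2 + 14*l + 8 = (l + 1)*(l^2 + 6*l + 8) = (l + 1)*(l + 2)*(l + 4)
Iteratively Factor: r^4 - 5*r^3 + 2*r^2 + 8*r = (r - 4)*(r^3 - r^2 - 2*r) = r*(r - 4)*(r^2 - r - 2) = r*(r - 4)*(r - 2)*(r + 1)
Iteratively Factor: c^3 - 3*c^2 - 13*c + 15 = (c - 1)*(c^2 - 2*c - 15) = (c - 5)*(c - 1)*(c + 3)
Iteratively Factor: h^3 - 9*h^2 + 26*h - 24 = (h - 4)*(h^2 - 5*h + 6) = (h - 4)*(h - 3)*(h - 2)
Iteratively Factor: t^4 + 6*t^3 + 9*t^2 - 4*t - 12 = (t - 1)*(t^3 + 7*t^2 + 16*t + 12) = (t - 1)*(t + 2)*(t^2 + 5*t + 6) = (t - 1)*(t + 2)^2*(t + 3)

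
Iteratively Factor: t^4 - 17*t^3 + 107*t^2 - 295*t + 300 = (t - 3)*(t^3 - 14*t^2 + 65*t - 100) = (t - 5)*(t - 3)*(t^2 - 9*t + 20) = (t - 5)^2*(t - 3)*(t - 4)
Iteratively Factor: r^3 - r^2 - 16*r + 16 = (r - 1)*(r^2 - 16) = (r - 4)*(r - 1)*(r + 4)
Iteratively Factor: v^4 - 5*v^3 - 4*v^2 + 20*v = (v + 2)*(v^3 - 7*v^2 + 10*v) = (v - 5)*(v + 2)*(v^2 - 2*v) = (v - 5)*(v - 2)*(v + 2)*(v)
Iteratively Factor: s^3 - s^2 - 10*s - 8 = (s + 1)*(s^2 - 2*s - 8) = (s - 4)*(s + 1)*(s + 2)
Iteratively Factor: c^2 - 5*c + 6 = (c - 2)*(c - 3)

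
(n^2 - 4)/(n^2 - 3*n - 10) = (n - 2)/(n - 5)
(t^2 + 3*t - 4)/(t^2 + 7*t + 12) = (t - 1)/(t + 3)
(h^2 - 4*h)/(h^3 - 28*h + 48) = h/(h^2 + 4*h - 12)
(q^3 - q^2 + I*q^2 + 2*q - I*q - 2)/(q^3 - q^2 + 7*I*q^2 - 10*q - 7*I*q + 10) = (q - I)/(q + 5*I)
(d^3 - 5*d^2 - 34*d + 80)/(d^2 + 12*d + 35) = (d^2 - 10*d + 16)/(d + 7)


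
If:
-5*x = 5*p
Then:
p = -x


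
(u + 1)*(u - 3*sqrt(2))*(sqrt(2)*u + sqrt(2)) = sqrt(2)*u^3 - 6*u^2 + 2*sqrt(2)*u^2 - 12*u + sqrt(2)*u - 6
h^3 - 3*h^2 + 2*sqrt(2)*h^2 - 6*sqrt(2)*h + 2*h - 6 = (h - 3)*(h + sqrt(2))^2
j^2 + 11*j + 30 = (j + 5)*(j + 6)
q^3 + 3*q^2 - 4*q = q*(q - 1)*(q + 4)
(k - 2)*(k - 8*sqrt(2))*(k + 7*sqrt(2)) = k^3 - 2*k^2 - sqrt(2)*k^2 - 112*k + 2*sqrt(2)*k + 224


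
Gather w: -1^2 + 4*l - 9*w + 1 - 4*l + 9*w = 0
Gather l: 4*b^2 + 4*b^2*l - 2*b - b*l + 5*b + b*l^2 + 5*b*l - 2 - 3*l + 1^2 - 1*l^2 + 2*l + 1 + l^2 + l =4*b^2 + b*l^2 + 3*b + l*(4*b^2 + 4*b)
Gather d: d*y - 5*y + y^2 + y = d*y + y^2 - 4*y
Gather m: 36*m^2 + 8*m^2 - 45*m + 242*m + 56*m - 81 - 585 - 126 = 44*m^2 + 253*m - 792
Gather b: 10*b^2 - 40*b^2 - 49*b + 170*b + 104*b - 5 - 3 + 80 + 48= -30*b^2 + 225*b + 120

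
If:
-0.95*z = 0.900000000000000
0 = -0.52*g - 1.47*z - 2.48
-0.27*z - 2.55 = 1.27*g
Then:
No Solution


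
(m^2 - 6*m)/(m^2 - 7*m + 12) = m*(m - 6)/(m^2 - 7*m + 12)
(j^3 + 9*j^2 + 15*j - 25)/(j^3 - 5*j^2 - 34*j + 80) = (j^2 + 4*j - 5)/(j^2 - 10*j + 16)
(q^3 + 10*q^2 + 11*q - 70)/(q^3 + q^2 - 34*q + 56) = (q + 5)/(q - 4)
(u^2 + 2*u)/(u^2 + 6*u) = (u + 2)/(u + 6)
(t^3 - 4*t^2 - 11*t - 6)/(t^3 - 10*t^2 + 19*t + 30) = (t + 1)/(t - 5)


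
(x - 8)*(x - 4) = x^2 - 12*x + 32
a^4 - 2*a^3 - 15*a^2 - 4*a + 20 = (a - 5)*(a - 1)*(a + 2)^2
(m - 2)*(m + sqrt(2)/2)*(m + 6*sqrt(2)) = m^3 - 2*m^2 + 13*sqrt(2)*m^2/2 - 13*sqrt(2)*m + 6*m - 12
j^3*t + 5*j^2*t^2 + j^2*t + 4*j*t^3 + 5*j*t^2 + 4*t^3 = (j + t)*(j + 4*t)*(j*t + t)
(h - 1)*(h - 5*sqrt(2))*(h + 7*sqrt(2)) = h^3 - h^2 + 2*sqrt(2)*h^2 - 70*h - 2*sqrt(2)*h + 70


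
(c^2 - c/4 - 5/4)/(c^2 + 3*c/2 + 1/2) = (4*c - 5)/(2*(2*c + 1))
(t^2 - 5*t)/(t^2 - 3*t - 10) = t/(t + 2)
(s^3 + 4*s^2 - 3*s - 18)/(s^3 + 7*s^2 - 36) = (s + 3)/(s + 6)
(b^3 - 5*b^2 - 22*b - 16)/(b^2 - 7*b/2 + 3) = 2*(b^3 - 5*b^2 - 22*b - 16)/(2*b^2 - 7*b + 6)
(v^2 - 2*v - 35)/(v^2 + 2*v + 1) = (v^2 - 2*v - 35)/(v^2 + 2*v + 1)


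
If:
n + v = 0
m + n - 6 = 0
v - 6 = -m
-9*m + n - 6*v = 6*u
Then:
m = 6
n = 0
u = -9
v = 0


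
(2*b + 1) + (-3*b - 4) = -b - 3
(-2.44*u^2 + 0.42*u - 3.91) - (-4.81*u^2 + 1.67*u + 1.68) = 2.37*u^2 - 1.25*u - 5.59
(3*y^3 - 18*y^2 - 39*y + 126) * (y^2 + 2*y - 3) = 3*y^5 - 12*y^4 - 84*y^3 + 102*y^2 + 369*y - 378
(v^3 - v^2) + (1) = v^3 - v^2 + 1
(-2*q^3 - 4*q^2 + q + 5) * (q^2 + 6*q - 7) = -2*q^5 - 16*q^4 - 9*q^3 + 39*q^2 + 23*q - 35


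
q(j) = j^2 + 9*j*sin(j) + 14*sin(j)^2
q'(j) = 9*j*cos(j) + 2*j + 28*sin(j)*cos(j) + 9*sin(j)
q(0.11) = 0.29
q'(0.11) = 5.25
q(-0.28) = 1.84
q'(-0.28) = -12.91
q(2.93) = 14.74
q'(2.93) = -23.78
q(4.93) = -5.67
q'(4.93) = 4.75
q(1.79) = 32.27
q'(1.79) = 2.92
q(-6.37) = 45.65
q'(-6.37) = -73.05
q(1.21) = 23.91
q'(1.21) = 23.93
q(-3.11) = 10.57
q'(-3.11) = 22.36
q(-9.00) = 116.76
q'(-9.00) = 62.61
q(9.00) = 116.76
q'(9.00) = -62.61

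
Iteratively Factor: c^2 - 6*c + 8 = (c - 4)*(c - 2)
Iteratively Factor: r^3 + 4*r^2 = (r)*(r^2 + 4*r) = r^2*(r + 4)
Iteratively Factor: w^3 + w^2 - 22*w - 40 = (w - 5)*(w^2 + 6*w + 8) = (w - 5)*(w + 4)*(w + 2)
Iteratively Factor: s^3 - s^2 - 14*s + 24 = (s - 2)*(s^2 + s - 12) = (s - 2)*(s + 4)*(s - 3)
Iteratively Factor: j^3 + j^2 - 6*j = (j)*(j^2 + j - 6) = j*(j + 3)*(j - 2)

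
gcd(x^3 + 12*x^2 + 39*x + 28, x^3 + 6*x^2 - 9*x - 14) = x^2 + 8*x + 7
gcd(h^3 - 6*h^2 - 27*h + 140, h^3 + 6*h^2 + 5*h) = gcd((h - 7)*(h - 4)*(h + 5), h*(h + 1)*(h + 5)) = h + 5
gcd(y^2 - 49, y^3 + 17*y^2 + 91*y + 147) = y + 7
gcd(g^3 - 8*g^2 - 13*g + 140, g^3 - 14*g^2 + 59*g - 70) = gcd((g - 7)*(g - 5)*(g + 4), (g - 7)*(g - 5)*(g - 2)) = g^2 - 12*g + 35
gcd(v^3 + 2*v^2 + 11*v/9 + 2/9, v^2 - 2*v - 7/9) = v + 1/3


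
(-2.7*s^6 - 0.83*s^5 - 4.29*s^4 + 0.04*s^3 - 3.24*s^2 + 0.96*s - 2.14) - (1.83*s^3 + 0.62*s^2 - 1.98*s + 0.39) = -2.7*s^6 - 0.83*s^5 - 4.29*s^4 - 1.79*s^3 - 3.86*s^2 + 2.94*s - 2.53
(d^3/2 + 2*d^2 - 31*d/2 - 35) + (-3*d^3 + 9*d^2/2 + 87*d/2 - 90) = -5*d^3/2 + 13*d^2/2 + 28*d - 125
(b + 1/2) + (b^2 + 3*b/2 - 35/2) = b^2 + 5*b/2 - 17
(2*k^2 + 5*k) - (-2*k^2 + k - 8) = 4*k^2 + 4*k + 8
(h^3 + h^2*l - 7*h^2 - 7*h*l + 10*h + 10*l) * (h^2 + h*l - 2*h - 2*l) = h^5 + 2*h^4*l - 9*h^4 + h^3*l^2 - 18*h^3*l + 24*h^3 - 9*h^2*l^2 + 48*h^2*l - 20*h^2 + 24*h*l^2 - 40*h*l - 20*l^2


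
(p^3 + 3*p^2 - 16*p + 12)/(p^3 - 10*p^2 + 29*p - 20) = (p^2 + 4*p - 12)/(p^2 - 9*p + 20)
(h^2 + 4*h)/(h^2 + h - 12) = h/(h - 3)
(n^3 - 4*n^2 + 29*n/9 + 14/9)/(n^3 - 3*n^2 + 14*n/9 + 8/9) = (3*n - 7)/(3*n - 4)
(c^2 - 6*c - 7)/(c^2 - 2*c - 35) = (c + 1)/(c + 5)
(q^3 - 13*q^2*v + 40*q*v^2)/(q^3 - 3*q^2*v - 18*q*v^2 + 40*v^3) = q*(q - 8*v)/(q^2 + 2*q*v - 8*v^2)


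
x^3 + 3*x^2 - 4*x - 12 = (x - 2)*(x + 2)*(x + 3)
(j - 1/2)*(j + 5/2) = j^2 + 2*j - 5/4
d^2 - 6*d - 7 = (d - 7)*(d + 1)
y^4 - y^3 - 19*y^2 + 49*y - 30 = (y - 3)*(y - 2)*(y - 1)*(y + 5)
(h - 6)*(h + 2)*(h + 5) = h^3 + h^2 - 32*h - 60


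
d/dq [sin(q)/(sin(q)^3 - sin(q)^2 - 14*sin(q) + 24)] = (-2*sin(q)^3 + sin(q)^2 + 24)*cos(q)/(sin(q)^3 - sin(q)^2 - 14*sin(q) + 24)^2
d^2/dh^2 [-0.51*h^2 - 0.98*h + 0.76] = -1.02000000000000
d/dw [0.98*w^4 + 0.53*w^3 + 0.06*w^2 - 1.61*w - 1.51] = 3.92*w^3 + 1.59*w^2 + 0.12*w - 1.61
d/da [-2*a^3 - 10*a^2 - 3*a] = -6*a^2 - 20*a - 3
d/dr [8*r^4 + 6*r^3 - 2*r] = 32*r^3 + 18*r^2 - 2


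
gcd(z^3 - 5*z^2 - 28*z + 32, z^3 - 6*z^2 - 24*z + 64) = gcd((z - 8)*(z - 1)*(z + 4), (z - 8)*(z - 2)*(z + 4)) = z^2 - 4*z - 32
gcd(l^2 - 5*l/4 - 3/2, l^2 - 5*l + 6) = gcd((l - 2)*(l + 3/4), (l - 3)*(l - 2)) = l - 2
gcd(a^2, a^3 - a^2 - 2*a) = a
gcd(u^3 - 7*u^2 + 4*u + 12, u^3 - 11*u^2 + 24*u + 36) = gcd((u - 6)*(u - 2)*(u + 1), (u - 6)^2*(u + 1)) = u^2 - 5*u - 6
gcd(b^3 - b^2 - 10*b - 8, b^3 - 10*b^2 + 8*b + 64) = b^2 - 2*b - 8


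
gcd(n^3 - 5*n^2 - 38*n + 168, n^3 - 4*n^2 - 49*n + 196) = n^2 - 11*n + 28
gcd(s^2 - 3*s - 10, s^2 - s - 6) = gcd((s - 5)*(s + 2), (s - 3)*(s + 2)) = s + 2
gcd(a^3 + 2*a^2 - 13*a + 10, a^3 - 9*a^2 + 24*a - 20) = a - 2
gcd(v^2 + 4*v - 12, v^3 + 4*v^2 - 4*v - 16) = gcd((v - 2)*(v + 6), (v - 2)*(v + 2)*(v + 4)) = v - 2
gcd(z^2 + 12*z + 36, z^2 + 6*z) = z + 6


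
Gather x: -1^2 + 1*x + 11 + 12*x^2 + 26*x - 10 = 12*x^2 + 27*x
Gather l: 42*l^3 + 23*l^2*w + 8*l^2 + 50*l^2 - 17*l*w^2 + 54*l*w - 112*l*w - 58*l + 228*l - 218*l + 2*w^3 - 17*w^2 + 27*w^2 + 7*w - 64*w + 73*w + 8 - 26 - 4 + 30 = 42*l^3 + l^2*(23*w + 58) + l*(-17*w^2 - 58*w - 48) + 2*w^3 + 10*w^2 + 16*w + 8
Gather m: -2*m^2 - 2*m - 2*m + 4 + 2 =-2*m^2 - 4*m + 6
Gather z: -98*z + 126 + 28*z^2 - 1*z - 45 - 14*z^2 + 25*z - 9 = 14*z^2 - 74*z + 72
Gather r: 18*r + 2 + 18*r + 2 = 36*r + 4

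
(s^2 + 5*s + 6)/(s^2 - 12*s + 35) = (s^2 + 5*s + 6)/(s^2 - 12*s + 35)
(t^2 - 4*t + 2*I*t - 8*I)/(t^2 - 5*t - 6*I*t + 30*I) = (t^2 + 2*t*(-2 + I) - 8*I)/(t^2 - t*(5 + 6*I) + 30*I)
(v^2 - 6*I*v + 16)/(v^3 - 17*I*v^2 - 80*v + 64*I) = (v + 2*I)/(v^2 - 9*I*v - 8)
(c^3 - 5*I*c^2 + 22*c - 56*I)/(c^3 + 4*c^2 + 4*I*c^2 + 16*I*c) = (c^2 - 9*I*c - 14)/(c*(c + 4))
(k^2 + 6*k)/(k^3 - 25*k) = (k + 6)/(k^2 - 25)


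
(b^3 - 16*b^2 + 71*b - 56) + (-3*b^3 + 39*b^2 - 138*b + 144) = -2*b^3 + 23*b^2 - 67*b + 88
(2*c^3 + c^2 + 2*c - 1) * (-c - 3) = -2*c^4 - 7*c^3 - 5*c^2 - 5*c + 3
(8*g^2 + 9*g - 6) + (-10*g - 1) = 8*g^2 - g - 7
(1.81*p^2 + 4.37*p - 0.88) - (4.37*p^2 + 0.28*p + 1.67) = -2.56*p^2 + 4.09*p - 2.55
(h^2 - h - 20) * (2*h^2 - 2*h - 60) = 2*h^4 - 4*h^3 - 98*h^2 + 100*h + 1200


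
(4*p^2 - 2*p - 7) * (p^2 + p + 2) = 4*p^4 + 2*p^3 - p^2 - 11*p - 14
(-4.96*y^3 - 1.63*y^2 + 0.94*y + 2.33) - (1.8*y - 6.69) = -4.96*y^3 - 1.63*y^2 - 0.86*y + 9.02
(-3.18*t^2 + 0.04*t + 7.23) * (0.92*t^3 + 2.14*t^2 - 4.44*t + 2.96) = -2.9256*t^5 - 6.7684*t^4 + 20.8564*t^3 + 5.8818*t^2 - 31.9828*t + 21.4008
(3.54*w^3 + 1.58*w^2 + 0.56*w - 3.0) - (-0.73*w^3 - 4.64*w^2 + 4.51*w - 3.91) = 4.27*w^3 + 6.22*w^2 - 3.95*w + 0.91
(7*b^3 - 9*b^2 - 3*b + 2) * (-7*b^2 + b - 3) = -49*b^5 + 70*b^4 - 9*b^3 + 10*b^2 + 11*b - 6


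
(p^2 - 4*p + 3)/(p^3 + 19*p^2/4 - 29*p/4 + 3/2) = 4*(p - 3)/(4*p^2 + 23*p - 6)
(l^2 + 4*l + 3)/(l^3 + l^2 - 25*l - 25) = (l + 3)/(l^2 - 25)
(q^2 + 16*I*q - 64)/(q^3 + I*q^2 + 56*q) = (q + 8*I)/(q*(q - 7*I))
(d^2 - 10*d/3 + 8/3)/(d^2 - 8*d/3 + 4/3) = (3*d - 4)/(3*d - 2)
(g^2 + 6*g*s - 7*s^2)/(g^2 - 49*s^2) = (-g + s)/(-g + 7*s)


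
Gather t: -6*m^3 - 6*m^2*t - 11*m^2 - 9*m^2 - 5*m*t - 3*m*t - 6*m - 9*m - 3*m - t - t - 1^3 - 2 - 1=-6*m^3 - 20*m^2 - 18*m + t*(-6*m^2 - 8*m - 2) - 4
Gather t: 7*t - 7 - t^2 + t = -t^2 + 8*t - 7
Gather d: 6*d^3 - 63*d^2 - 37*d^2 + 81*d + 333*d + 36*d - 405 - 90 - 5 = 6*d^3 - 100*d^2 + 450*d - 500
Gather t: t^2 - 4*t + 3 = t^2 - 4*t + 3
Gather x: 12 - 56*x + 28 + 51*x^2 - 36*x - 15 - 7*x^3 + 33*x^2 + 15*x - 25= -7*x^3 + 84*x^2 - 77*x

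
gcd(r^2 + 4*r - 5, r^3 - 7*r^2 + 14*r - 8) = r - 1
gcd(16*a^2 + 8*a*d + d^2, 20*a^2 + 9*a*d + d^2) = 4*a + d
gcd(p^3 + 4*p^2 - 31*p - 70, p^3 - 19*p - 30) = p^2 - 3*p - 10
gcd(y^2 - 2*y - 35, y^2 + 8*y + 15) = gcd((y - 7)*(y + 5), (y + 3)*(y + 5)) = y + 5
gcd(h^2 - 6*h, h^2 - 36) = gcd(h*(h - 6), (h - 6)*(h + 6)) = h - 6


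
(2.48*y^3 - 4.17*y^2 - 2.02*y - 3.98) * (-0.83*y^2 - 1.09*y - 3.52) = -2.0584*y^5 + 0.757899999999999*y^4 - 2.5077*y^3 + 20.1836*y^2 + 11.4486*y + 14.0096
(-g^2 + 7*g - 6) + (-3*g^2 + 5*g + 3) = -4*g^2 + 12*g - 3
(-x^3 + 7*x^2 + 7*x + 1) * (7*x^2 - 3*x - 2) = -7*x^5 + 52*x^4 + 30*x^3 - 28*x^2 - 17*x - 2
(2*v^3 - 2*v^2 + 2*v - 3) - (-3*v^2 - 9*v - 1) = 2*v^3 + v^2 + 11*v - 2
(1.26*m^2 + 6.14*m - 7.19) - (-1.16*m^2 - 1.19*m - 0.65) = 2.42*m^2 + 7.33*m - 6.54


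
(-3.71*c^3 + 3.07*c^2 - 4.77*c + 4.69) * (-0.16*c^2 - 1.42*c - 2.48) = 0.5936*c^5 + 4.777*c^4 + 5.6046*c^3 - 1.5906*c^2 + 5.1698*c - 11.6312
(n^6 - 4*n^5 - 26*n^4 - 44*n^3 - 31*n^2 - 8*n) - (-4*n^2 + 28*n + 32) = n^6 - 4*n^5 - 26*n^4 - 44*n^3 - 27*n^2 - 36*n - 32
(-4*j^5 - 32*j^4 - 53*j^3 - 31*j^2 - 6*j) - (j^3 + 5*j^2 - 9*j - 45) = -4*j^5 - 32*j^4 - 54*j^3 - 36*j^2 + 3*j + 45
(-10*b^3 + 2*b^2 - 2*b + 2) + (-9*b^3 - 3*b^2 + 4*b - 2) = -19*b^3 - b^2 + 2*b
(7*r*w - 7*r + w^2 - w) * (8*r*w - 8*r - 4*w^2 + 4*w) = 56*r^2*w^2 - 112*r^2*w + 56*r^2 - 20*r*w^3 + 40*r*w^2 - 20*r*w - 4*w^4 + 8*w^3 - 4*w^2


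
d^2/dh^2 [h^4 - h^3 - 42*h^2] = 12*h^2 - 6*h - 84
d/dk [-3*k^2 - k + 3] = -6*k - 1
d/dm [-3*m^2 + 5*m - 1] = 5 - 6*m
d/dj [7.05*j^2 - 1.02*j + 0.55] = 14.1*j - 1.02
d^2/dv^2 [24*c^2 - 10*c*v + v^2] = 2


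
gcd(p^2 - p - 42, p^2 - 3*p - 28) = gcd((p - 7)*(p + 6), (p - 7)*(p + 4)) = p - 7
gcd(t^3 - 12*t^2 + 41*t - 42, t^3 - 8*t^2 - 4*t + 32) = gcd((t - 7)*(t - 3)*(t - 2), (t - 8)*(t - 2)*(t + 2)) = t - 2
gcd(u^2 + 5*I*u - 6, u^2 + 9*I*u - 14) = u + 2*I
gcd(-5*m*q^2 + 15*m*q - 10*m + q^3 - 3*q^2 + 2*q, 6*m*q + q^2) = 1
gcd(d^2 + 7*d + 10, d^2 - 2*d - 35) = d + 5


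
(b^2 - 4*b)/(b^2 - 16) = b/(b + 4)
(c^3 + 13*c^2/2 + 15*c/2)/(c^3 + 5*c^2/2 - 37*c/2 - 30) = c/(c - 4)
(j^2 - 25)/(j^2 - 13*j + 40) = (j + 5)/(j - 8)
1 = 1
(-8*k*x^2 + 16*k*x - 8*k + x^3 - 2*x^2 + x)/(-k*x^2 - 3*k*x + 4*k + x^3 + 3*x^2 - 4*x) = (-8*k*x + 8*k + x^2 - x)/(-k*x - 4*k + x^2 + 4*x)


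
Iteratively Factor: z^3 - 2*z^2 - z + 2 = (z - 1)*(z^2 - z - 2) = (z - 1)*(z + 1)*(z - 2)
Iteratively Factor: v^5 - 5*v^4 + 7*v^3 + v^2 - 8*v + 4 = (v - 2)*(v^4 - 3*v^3 + v^2 + 3*v - 2) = (v - 2)^2*(v^3 - v^2 - v + 1) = (v - 2)^2*(v - 1)*(v^2 - 1) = (v - 2)^2*(v - 1)*(v + 1)*(v - 1)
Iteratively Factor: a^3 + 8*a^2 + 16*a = (a)*(a^2 + 8*a + 16) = a*(a + 4)*(a + 4)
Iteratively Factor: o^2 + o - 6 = (o - 2)*(o + 3)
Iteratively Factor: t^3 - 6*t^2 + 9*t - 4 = (t - 1)*(t^2 - 5*t + 4) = (t - 1)^2*(t - 4)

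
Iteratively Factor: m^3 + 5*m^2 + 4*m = (m + 1)*(m^2 + 4*m) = m*(m + 1)*(m + 4)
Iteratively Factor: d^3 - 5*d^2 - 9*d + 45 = (d - 5)*(d^2 - 9) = (d - 5)*(d - 3)*(d + 3)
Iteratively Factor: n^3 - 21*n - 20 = (n - 5)*(n^2 + 5*n + 4) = (n - 5)*(n + 1)*(n + 4)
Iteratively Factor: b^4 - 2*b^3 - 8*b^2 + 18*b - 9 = (b - 3)*(b^3 + b^2 - 5*b + 3) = (b - 3)*(b + 3)*(b^2 - 2*b + 1) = (b - 3)*(b - 1)*(b + 3)*(b - 1)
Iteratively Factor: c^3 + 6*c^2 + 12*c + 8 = (c + 2)*(c^2 + 4*c + 4) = (c + 2)^2*(c + 2)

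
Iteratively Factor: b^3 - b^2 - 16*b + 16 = (b - 4)*(b^2 + 3*b - 4) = (b - 4)*(b + 4)*(b - 1)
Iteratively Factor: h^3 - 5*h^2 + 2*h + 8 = (h - 2)*(h^2 - 3*h - 4) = (h - 2)*(h + 1)*(h - 4)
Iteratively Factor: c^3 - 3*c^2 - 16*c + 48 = (c + 4)*(c^2 - 7*c + 12) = (c - 3)*(c + 4)*(c - 4)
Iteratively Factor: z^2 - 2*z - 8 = (z - 4)*(z + 2)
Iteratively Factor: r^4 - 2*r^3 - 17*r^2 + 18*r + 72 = (r - 3)*(r^3 + r^2 - 14*r - 24) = (r - 3)*(r + 2)*(r^2 - r - 12) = (r - 3)*(r + 2)*(r + 3)*(r - 4)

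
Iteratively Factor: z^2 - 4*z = (z - 4)*(z)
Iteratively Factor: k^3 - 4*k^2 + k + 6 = (k - 3)*(k^2 - k - 2) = (k - 3)*(k - 2)*(k + 1)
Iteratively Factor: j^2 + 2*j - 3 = (j - 1)*(j + 3)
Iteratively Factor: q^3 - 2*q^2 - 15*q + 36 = (q - 3)*(q^2 + q - 12) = (q - 3)^2*(q + 4)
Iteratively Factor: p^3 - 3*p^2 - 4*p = (p + 1)*(p^2 - 4*p) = (p - 4)*(p + 1)*(p)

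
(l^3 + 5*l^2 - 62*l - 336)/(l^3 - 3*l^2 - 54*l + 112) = (l + 6)/(l - 2)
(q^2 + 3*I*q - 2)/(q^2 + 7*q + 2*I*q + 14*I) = (q + I)/(q + 7)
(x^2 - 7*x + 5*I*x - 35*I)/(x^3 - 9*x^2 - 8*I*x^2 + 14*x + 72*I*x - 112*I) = (x + 5*I)/(x^2 + x*(-2 - 8*I) + 16*I)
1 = 1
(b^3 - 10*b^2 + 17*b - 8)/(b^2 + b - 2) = (b^2 - 9*b + 8)/(b + 2)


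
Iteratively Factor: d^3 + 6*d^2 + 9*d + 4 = (d + 1)*(d^2 + 5*d + 4) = (d + 1)^2*(d + 4)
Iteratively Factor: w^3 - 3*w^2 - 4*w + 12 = (w - 2)*(w^2 - w - 6) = (w - 3)*(w - 2)*(w + 2)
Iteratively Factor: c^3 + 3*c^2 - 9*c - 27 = (c - 3)*(c^2 + 6*c + 9) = (c - 3)*(c + 3)*(c + 3)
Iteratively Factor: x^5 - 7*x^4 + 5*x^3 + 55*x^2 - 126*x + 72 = (x - 2)*(x^4 - 5*x^3 - 5*x^2 + 45*x - 36) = (x - 3)*(x - 2)*(x^3 - 2*x^2 - 11*x + 12) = (x - 3)*(x - 2)*(x - 1)*(x^2 - x - 12) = (x - 3)*(x - 2)*(x - 1)*(x + 3)*(x - 4)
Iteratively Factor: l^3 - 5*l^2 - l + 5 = (l + 1)*(l^2 - 6*l + 5) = (l - 1)*(l + 1)*(l - 5)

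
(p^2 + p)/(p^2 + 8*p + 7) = p/(p + 7)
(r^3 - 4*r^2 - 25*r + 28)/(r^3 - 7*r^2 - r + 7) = (r + 4)/(r + 1)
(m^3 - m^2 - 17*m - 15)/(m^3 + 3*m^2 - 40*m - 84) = (m^3 - m^2 - 17*m - 15)/(m^3 + 3*m^2 - 40*m - 84)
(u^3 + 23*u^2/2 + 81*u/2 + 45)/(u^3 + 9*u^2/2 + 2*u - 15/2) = (u + 6)/(u - 1)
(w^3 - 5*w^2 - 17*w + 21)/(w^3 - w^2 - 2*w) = (-w^3 + 5*w^2 + 17*w - 21)/(w*(-w^2 + w + 2))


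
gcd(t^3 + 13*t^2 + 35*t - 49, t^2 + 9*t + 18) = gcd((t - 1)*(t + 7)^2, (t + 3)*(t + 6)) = 1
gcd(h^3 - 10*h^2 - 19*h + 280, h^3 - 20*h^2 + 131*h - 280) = h^2 - 15*h + 56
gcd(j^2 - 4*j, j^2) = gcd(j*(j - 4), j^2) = j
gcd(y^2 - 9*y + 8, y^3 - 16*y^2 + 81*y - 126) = 1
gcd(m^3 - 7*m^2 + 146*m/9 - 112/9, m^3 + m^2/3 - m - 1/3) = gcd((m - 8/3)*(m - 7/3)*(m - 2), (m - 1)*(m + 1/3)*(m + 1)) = 1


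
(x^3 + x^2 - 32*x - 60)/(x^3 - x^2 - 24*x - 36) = (x + 5)/(x + 3)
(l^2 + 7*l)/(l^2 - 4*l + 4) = l*(l + 7)/(l^2 - 4*l + 4)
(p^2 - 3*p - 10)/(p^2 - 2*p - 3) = (-p^2 + 3*p + 10)/(-p^2 + 2*p + 3)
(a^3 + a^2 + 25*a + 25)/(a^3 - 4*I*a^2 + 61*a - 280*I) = (a^2 + a*(1 + 5*I) + 5*I)/(a^2 + I*a + 56)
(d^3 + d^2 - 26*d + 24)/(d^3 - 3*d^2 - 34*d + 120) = (d - 1)/(d - 5)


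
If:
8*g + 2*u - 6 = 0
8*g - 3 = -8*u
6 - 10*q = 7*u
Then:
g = 7/8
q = 19/20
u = -1/2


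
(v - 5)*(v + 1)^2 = v^3 - 3*v^2 - 9*v - 5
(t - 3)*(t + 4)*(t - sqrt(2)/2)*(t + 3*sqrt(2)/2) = t^4 + t^3 + sqrt(2)*t^3 - 27*t^2/2 + sqrt(2)*t^2 - 12*sqrt(2)*t - 3*t/2 + 18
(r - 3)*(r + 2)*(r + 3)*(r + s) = r^4 + r^3*s + 2*r^3 + 2*r^2*s - 9*r^2 - 9*r*s - 18*r - 18*s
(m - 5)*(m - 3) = m^2 - 8*m + 15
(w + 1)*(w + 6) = w^2 + 7*w + 6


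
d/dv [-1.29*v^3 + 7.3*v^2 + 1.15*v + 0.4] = -3.87*v^2 + 14.6*v + 1.15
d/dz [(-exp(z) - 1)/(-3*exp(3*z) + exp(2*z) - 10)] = (-(exp(z) + 1)*(9*exp(z) - 2)*exp(z) + 3*exp(3*z) - exp(2*z) + 10)*exp(z)/(3*exp(3*z) - exp(2*z) + 10)^2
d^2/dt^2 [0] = 0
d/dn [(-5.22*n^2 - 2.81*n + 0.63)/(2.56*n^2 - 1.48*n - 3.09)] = (14.9192*n^2 + 29.034*n + 9.6153)/(6.5536*n^4 - 7.5776*n^3 - 13.6304*n^2 + 9.1464*n + 9.5481)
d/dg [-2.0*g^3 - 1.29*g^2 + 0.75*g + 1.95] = -6.0*g^2 - 2.58*g + 0.75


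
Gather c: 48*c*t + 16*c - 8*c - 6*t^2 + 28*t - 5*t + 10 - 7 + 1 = c*(48*t + 8) - 6*t^2 + 23*t + 4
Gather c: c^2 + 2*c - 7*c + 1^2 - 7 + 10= c^2 - 5*c + 4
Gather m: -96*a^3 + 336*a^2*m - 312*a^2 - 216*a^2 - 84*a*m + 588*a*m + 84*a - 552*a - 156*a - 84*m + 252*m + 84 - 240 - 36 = -96*a^3 - 528*a^2 - 624*a + m*(336*a^2 + 504*a + 168) - 192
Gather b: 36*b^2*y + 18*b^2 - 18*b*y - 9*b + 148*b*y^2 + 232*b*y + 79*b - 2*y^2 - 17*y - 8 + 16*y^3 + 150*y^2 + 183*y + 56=b^2*(36*y + 18) + b*(148*y^2 + 214*y + 70) + 16*y^3 + 148*y^2 + 166*y + 48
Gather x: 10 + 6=16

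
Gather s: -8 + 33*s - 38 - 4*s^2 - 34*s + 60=-4*s^2 - s + 14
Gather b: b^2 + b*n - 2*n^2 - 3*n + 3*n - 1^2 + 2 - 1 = b^2 + b*n - 2*n^2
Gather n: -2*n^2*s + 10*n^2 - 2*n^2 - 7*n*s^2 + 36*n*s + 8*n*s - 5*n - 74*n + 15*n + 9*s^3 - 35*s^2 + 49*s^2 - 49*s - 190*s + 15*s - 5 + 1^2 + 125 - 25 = n^2*(8 - 2*s) + n*(-7*s^2 + 44*s - 64) + 9*s^3 + 14*s^2 - 224*s + 96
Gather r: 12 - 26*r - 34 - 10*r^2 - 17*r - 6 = -10*r^2 - 43*r - 28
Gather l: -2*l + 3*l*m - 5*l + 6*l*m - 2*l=l*(9*m - 9)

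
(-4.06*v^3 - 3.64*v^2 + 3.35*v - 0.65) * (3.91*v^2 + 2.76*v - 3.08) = -15.8746*v^5 - 25.438*v^4 + 15.5569*v^3 + 17.9157*v^2 - 12.112*v + 2.002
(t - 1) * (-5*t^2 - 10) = -5*t^3 + 5*t^2 - 10*t + 10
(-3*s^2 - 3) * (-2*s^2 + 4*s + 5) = 6*s^4 - 12*s^3 - 9*s^2 - 12*s - 15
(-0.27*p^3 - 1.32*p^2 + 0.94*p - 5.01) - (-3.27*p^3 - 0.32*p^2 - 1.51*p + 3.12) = 3.0*p^3 - 1.0*p^2 + 2.45*p - 8.13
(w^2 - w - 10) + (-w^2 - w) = -2*w - 10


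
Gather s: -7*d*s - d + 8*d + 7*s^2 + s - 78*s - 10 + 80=7*d + 7*s^2 + s*(-7*d - 77) + 70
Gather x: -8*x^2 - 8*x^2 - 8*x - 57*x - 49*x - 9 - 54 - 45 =-16*x^2 - 114*x - 108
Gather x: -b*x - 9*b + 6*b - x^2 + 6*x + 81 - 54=-3*b - x^2 + x*(6 - b) + 27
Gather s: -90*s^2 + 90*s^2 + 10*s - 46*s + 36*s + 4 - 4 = 0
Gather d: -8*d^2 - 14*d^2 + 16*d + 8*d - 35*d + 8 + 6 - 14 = -22*d^2 - 11*d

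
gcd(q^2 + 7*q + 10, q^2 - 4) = q + 2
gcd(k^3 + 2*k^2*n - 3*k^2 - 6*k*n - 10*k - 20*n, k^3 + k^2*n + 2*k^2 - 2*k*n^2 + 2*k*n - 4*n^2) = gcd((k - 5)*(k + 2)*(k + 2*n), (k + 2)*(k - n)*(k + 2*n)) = k^2 + 2*k*n + 2*k + 4*n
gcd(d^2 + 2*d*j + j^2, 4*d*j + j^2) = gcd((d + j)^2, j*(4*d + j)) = 1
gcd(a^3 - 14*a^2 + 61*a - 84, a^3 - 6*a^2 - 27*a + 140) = a^2 - 11*a + 28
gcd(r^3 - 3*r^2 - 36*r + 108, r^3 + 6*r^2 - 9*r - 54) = r^2 + 3*r - 18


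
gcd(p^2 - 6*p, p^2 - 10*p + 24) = p - 6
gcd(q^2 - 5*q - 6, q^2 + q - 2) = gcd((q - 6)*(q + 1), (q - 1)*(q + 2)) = 1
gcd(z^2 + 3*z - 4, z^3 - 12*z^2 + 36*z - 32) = 1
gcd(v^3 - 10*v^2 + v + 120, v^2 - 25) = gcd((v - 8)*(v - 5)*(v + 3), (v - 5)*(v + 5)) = v - 5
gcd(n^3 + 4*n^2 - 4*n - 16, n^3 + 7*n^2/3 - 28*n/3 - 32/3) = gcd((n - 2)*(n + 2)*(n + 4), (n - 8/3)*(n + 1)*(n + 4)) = n + 4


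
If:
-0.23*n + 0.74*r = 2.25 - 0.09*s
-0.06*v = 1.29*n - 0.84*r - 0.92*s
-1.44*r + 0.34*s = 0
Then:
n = 29.8576090180955 - 0.18847028577079*v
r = 8.13185998220113 - 0.0386631068921191*v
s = 34.440818748146 - 0.163749629190151*v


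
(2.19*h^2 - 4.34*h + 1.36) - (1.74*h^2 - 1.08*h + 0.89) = 0.45*h^2 - 3.26*h + 0.47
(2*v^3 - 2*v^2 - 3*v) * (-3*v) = -6*v^4 + 6*v^3 + 9*v^2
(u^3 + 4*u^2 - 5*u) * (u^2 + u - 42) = u^5 + 5*u^4 - 43*u^3 - 173*u^2 + 210*u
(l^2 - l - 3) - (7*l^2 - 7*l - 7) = -6*l^2 + 6*l + 4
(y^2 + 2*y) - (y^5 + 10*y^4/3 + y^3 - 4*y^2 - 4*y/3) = -y^5 - 10*y^4/3 - y^3 + 5*y^2 + 10*y/3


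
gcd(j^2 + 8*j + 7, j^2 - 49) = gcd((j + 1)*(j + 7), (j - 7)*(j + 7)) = j + 7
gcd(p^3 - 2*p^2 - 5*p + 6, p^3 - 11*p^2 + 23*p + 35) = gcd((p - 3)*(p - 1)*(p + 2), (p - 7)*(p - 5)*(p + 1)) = 1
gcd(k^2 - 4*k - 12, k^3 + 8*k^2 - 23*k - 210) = 1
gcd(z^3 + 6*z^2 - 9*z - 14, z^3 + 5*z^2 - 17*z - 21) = z^2 + 8*z + 7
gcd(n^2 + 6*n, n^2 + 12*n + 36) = n + 6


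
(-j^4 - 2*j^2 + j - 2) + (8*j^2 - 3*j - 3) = -j^4 + 6*j^2 - 2*j - 5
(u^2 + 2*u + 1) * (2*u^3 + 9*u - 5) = 2*u^5 + 4*u^4 + 11*u^3 + 13*u^2 - u - 5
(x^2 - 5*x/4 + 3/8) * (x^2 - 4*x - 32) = x^4 - 21*x^3/4 - 213*x^2/8 + 77*x/2 - 12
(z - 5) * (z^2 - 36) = z^3 - 5*z^2 - 36*z + 180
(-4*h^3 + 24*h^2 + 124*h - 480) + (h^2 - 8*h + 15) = -4*h^3 + 25*h^2 + 116*h - 465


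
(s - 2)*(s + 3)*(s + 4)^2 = s^4 + 9*s^3 + 18*s^2 - 32*s - 96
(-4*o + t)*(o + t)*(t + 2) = -4*o^2*t - 8*o^2 - 3*o*t^2 - 6*o*t + t^3 + 2*t^2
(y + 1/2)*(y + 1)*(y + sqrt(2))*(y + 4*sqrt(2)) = y^4 + 3*y^3/2 + 5*sqrt(2)*y^3 + 17*y^2/2 + 15*sqrt(2)*y^2/2 + 5*sqrt(2)*y/2 + 12*y + 4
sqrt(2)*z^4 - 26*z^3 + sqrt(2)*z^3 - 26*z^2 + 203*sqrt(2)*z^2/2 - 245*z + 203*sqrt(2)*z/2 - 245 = (z - 7*sqrt(2))*(z - 7*sqrt(2)/2)*(z - 5*sqrt(2)/2)*(sqrt(2)*z + sqrt(2))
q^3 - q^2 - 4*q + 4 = (q - 2)*(q - 1)*(q + 2)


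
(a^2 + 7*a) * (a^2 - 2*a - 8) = a^4 + 5*a^3 - 22*a^2 - 56*a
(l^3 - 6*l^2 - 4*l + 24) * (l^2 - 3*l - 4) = l^5 - 9*l^4 + 10*l^3 + 60*l^2 - 56*l - 96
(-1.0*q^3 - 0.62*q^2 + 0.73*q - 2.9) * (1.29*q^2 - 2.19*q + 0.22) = -1.29*q^5 + 1.3902*q^4 + 2.0795*q^3 - 5.4761*q^2 + 6.5116*q - 0.638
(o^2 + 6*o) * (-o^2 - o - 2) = -o^4 - 7*o^3 - 8*o^2 - 12*o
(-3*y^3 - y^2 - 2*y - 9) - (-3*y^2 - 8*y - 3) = -3*y^3 + 2*y^2 + 6*y - 6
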